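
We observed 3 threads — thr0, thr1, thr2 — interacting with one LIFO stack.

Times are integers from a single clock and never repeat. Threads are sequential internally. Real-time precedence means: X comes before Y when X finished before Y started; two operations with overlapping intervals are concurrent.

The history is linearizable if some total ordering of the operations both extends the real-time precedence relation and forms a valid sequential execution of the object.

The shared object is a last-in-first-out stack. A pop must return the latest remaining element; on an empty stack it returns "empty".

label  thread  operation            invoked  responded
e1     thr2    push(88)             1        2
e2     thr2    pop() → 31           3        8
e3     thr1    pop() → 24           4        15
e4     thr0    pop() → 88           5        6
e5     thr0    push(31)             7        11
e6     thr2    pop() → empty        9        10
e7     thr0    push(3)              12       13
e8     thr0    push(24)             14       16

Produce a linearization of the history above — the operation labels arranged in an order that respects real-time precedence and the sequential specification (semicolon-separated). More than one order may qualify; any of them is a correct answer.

e1; e4; e5; e2; e6; e7; e8; e3

after step 1 (e1 push(88)): stack <88>
after step 2 (e4 pop() → 88): stack <>
after step 3 (e5 push(31)): stack <31>
after step 4 (e2 pop() → 31): stack <>
after step 5 (e6 pop() → empty): stack <>
after step 6 (e7 push(3)): stack <3>
after step 7 (e8 push(24)): stack <3,24>
after step 8 (e3 pop() → 24): stack <3>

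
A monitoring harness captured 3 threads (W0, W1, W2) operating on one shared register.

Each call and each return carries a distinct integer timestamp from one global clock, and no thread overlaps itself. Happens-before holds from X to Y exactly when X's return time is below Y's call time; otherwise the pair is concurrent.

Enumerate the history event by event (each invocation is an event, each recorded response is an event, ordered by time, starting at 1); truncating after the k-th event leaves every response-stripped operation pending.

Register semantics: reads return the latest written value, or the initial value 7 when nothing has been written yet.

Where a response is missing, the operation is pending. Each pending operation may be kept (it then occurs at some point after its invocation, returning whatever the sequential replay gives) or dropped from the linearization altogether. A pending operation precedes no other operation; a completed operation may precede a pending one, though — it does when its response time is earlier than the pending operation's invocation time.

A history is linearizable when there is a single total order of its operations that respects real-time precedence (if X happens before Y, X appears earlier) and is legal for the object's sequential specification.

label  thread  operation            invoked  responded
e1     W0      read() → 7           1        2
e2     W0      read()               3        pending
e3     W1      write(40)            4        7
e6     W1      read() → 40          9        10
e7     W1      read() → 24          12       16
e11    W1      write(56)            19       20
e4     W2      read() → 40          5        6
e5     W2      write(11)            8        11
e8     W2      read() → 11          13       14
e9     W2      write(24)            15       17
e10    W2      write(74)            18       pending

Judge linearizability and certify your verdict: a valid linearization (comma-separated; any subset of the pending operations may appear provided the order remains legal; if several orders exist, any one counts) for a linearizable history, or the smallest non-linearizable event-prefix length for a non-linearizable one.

linearizable — witness: e1, e2, e3, e4, e6, e5, e8, e9, e7, e10, e11

step 1: e1 read() → 7 — value 7
step 2: e2 read() (pending, included) — value 7
step 3: e3 write(40) — value 40
step 4: e4 read() → 40 — value 40
step 5: e6 read() → 40 — value 40
step 6: e5 write(11) — value 11
step 7: e8 read() → 11 — value 11
step 8: e9 write(24) — value 24
step 9: e7 read() → 24 — value 24
step 10: e10 write(74) (pending, included) — value 74
step 11: e11 write(56) — value 56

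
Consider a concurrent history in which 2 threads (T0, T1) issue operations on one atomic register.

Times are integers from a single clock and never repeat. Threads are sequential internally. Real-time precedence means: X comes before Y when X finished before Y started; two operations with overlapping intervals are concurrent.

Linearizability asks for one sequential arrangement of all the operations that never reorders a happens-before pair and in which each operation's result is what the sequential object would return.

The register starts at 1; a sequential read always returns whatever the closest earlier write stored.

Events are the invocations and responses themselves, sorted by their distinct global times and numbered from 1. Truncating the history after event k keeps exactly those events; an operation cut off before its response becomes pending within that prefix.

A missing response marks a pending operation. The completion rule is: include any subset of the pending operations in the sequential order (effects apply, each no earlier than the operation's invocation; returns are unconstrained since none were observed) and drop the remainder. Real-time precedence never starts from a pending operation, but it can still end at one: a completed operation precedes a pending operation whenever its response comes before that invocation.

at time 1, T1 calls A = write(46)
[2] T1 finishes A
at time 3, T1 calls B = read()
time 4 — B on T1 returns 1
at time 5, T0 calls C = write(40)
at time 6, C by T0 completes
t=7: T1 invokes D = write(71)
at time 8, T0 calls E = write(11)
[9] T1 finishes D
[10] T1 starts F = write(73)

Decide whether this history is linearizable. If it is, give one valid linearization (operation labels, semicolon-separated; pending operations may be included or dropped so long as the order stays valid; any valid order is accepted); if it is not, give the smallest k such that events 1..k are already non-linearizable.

events 1..3 are fine; event 4 — the response of B at time 4 — makes the prefix non-linearizable
one real-time candidate order over the 2 completed operations — the atomic register replay rejects it
for example A, B fails at step 2: B read() → 1 is not legal there

not linearizable — minimal violating prefix: 4 events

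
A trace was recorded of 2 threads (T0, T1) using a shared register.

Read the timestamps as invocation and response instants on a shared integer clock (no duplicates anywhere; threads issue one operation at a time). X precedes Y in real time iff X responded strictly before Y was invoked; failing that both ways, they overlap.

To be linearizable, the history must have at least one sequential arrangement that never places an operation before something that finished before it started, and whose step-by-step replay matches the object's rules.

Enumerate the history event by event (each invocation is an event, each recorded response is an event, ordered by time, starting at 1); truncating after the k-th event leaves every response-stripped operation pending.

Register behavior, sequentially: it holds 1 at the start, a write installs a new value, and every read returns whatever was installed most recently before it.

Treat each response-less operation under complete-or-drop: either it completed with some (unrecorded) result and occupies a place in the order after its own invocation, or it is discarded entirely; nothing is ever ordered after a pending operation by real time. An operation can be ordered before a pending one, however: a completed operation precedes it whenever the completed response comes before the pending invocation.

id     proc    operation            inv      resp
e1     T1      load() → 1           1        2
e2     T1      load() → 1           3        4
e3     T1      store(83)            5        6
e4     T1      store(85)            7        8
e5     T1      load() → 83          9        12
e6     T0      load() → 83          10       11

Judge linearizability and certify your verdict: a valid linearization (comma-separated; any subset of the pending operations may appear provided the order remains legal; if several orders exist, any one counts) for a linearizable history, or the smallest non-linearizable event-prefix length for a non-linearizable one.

not linearizable — minimal violating prefix: 11 events

prefix check: 1..10 passes, 1..11 fails once e6's time-11 response joins
the completed operations (5 total) allow one real-time order; the register replay rejects it
include/drop combinations of the 1 pending operation (e5) were all tried; none helps
e.g. e1, e2, e3, e4, e6 (pending dropped): illegal at step 5, since e6 load() → 83 cannot apply there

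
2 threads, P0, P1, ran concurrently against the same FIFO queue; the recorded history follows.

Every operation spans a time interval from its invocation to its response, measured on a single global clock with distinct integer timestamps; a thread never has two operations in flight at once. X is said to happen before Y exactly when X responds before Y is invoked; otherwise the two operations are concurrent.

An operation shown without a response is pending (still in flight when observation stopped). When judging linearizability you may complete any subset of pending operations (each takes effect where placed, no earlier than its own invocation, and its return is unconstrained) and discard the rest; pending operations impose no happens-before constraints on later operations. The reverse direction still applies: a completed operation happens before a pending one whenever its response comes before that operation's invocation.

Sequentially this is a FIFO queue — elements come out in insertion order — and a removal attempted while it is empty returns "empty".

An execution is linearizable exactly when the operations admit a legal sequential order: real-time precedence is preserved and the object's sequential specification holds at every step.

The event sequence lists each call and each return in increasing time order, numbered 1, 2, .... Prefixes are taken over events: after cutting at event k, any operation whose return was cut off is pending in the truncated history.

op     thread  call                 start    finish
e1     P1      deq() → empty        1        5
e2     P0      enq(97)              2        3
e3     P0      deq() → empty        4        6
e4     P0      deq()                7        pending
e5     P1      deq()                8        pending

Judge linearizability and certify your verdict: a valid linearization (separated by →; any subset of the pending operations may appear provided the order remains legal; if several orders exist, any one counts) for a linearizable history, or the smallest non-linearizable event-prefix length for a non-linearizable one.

through event 5 a valid linearization exists; event 6 (e3 responding at time 6) ends that
3 completed operations, 3 real-time-consistent orders — every FIFO queue replay fails
sample order e1, e2, e3 stalls at step 3 — e3 deq() → empty has no legal effect
sample order e2, e1, e3 stalls at step 2 — e1 deq() → empty has no legal effect

not linearizable — minimal violating prefix: 6 events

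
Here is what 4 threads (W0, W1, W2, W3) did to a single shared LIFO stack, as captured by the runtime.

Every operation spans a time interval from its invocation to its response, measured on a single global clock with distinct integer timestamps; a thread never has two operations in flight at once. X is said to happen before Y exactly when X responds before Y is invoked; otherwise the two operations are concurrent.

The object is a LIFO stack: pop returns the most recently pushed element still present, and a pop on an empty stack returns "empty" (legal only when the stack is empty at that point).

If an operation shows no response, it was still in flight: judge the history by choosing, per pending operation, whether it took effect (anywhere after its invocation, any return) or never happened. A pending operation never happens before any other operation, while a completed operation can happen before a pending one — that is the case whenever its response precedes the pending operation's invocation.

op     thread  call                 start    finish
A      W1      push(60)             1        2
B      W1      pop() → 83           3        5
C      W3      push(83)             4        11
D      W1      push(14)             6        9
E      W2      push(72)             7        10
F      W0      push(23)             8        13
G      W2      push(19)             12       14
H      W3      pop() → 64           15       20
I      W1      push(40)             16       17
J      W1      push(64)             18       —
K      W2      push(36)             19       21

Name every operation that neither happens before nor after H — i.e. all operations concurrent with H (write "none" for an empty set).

concurrent with H ([15,20]): every op whose interval crosses 15..20
A [1,2]: before
B [3,5]: before
C [4,11]: before
D [6,9]: before
E [7,10]: before
F [8,13]: before
G [12,14]: before
I [16,17]: concurrent
J [18,…): concurrent
K [19,21]: concurrent

I, J, K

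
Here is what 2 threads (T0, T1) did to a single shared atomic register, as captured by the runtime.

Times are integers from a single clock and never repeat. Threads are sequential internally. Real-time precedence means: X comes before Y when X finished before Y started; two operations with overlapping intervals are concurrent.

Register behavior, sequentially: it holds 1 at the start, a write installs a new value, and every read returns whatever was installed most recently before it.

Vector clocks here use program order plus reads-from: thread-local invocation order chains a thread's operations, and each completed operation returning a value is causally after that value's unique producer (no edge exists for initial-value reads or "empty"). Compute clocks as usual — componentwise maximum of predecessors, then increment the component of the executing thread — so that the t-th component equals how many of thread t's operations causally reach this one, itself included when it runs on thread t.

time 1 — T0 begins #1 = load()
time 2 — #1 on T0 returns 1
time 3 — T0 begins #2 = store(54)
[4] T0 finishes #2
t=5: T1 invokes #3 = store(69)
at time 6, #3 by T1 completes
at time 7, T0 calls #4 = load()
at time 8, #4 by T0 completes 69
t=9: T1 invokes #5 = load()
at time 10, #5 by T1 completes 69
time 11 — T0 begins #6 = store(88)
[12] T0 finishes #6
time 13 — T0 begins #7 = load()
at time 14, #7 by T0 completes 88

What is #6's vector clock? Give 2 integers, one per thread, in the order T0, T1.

(4, 1)

VC(#3, invoked at 5): no causal predecessors; +1 on T1 → (0, 1)
VC(#1, invoked at 1): no causal predecessors; +1 on T0 → (1, 0)
#5 (invocation 9): componentwise max over VC(#3)=(0, 1), +1 at T1, giving (0, 2)
#2 (invocation 3): componentwise max over VC(#1)=(1, 0), +1 at T0, giving (2, 0)
#4 (invocation 7): componentwise max over VC(#2)=(2, 0), VC(#3)=(0, 1), +1 at T0, giving (3, 1)
#6 (invocation 11): componentwise max over VC(#4)=(3, 1), +1 at T0, giving (4, 1)
#7 (invocation 13): componentwise max over VC(#6)=(4, 1), +1 at T0, giving (5, 1)
target: VC(#6) = (4, 1)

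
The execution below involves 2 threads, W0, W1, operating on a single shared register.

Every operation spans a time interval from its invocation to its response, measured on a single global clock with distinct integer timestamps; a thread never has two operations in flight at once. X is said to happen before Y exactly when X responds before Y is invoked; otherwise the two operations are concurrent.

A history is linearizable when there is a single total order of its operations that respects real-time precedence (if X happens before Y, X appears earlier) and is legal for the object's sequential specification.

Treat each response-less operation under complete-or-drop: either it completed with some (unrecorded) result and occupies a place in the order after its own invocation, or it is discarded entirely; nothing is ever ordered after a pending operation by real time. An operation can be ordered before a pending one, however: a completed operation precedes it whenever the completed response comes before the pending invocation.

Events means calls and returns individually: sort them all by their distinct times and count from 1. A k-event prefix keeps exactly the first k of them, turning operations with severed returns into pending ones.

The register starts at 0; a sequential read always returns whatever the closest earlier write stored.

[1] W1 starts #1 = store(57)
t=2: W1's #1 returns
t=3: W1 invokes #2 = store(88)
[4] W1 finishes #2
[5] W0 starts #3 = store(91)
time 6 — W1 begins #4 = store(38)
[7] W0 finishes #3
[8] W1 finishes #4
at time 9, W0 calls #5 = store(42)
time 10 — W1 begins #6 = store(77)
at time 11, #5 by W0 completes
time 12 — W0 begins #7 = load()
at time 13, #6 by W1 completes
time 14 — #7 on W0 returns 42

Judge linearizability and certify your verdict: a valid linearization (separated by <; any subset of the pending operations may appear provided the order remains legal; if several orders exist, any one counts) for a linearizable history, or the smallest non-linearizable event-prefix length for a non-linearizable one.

linearizable — witness: #1 < #2 < #3 < #4 < #5 < #7 < #6

after step 1 (#1 store(57)): value 57
after step 2 (#2 store(88)): value 88
after step 3 (#3 store(91)): value 91
after step 4 (#4 store(38)): value 38
after step 5 (#5 store(42)): value 42
after step 6 (#7 load() → 42): value 42
after step 7 (#6 store(77)): value 77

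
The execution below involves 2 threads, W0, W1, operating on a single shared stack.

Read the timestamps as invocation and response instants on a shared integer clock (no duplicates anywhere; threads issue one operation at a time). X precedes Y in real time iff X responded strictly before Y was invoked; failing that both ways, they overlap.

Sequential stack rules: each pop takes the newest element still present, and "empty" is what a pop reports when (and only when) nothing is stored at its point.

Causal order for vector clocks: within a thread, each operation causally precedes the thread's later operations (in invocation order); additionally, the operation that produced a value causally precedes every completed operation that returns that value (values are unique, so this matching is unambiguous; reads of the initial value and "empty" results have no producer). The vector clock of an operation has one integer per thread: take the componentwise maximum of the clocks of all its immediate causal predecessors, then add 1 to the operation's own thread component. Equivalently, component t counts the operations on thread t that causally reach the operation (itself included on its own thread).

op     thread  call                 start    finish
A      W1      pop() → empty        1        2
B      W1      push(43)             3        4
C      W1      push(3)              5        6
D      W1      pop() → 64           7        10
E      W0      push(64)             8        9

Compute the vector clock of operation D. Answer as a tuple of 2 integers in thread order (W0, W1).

(1, 4)

no predecessors for A (invoked 1): W1 increments from zero → (0, 1)
no predecessors for E (invoked 8): W0 increments from zero → (1, 0)
merge at B (invoked 3): VC(A)=(0, 1), own-thread bump on W1 → (0, 2)
merge at C (invoked 5): VC(B)=(0, 2), own-thread bump on W1 → (0, 3)
merge at D (invoked 7): VC(C)=(0, 3), VC(E)=(1, 0), own-thread bump on W1 → (1, 4)
target: VC(D) = (1, 4)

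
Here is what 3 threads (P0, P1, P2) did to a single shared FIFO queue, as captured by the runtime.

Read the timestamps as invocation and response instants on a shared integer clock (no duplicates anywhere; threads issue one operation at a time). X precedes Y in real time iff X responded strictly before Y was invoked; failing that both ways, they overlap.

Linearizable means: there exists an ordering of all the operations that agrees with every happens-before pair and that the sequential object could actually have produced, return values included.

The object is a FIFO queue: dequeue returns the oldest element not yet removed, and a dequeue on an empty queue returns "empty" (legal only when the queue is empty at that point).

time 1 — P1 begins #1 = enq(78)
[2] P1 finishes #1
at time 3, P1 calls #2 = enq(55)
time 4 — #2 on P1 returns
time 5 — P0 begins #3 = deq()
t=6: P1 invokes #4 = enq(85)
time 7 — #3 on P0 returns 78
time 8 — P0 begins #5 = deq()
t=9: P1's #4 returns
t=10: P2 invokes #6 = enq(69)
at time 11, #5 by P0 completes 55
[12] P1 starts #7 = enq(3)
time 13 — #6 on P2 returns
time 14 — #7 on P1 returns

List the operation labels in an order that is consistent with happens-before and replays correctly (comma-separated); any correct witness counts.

after step 1 (#1 enq(78)): queue <78>
after step 2 (#2 enq(55)): queue <78,55>
after step 3 (#3 deq() → 78): queue <55>
after step 4 (#4 enq(85)): queue <55,85>
after step 5 (#5 deq() → 55): queue <85>
after step 6 (#6 enq(69)): queue <85,69>
after step 7 (#7 enq(3)): queue <85,69,3>

#1, #2, #3, #4, #5, #6, #7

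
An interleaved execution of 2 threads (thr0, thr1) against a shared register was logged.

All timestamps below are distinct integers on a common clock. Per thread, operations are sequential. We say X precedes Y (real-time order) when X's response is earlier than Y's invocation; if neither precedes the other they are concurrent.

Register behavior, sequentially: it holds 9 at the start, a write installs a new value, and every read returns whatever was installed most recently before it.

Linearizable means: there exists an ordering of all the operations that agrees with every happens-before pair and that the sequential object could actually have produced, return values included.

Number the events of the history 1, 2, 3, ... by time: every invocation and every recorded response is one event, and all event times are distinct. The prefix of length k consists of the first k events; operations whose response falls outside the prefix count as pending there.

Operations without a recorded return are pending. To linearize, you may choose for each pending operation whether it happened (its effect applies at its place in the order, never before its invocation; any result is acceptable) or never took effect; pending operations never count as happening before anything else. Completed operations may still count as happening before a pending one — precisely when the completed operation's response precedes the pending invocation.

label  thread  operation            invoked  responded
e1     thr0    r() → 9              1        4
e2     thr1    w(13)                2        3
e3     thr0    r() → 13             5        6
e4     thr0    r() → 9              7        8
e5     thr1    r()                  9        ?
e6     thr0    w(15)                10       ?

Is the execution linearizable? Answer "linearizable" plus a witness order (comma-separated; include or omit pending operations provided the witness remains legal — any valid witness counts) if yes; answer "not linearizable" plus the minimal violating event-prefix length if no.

events 1..7 are fine; event 8 — the response of e4 at time 8 — makes the prefix non-linearizable
2 orders of the 4 completed register ops respect real time; none is legal
e.g. e1, e2, e3, e4: illegal at step 4, since e4 r() → 9 cannot apply there
e.g. e2, e1, e3, e4: illegal at step 2, since e1 r() → 9 cannot apply there

not linearizable — minimal violating prefix: 8 events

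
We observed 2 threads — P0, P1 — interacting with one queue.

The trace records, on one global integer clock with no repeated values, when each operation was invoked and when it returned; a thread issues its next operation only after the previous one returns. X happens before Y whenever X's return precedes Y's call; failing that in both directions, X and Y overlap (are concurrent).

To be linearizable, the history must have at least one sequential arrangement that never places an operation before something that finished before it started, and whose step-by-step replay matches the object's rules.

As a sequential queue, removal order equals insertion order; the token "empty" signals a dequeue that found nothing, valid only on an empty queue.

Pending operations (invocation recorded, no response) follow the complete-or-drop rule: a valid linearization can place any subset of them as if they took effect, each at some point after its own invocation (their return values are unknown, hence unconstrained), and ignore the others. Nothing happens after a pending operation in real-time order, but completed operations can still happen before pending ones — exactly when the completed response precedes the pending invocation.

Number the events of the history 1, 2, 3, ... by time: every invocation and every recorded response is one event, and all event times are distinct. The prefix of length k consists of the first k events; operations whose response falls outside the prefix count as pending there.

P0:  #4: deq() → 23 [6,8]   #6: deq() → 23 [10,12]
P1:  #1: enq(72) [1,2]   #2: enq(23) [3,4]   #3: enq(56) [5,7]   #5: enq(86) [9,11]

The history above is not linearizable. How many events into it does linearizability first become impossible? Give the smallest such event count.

a valid linearization of events 1..7 exists, for instance #1, #2, #3:
step 1: #1 enq(72) — queue <72>
step 2: #2 enq(23) — queue <72,23>
step 3: #3 enq(56) — queue <72,23,56>
adding event 8 (#4 responds at 8) leaves no legal real-time order
take #1, #2, #3, #4: step 4 already fails, because #4 deq() → 23 cannot occur there
take #1, #2, #4, #3: step 3 already fails, because #4 deq() → 23 cannot occur there

8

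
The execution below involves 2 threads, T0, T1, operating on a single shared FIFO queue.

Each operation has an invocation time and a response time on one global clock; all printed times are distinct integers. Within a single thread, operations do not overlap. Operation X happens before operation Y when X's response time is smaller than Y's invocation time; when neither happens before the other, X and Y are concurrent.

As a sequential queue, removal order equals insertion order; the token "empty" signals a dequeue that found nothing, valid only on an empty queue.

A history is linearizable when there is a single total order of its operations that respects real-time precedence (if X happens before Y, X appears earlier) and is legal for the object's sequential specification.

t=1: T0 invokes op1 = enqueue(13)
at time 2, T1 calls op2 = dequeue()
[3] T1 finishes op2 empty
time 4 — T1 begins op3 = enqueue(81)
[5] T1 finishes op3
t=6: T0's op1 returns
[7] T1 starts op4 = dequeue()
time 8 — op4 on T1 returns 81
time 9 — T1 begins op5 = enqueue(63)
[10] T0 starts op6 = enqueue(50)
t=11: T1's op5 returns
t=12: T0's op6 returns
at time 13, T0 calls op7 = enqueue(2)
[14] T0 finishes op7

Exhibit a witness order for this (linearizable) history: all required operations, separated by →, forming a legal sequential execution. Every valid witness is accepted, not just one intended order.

1. op2 dequeue() → empty, leaving queue <>
2. op3 enqueue(81), leaving queue <81>
3. op1 enqueue(13), leaving queue <81,13>
4. op4 dequeue() → 81, leaving queue <13>
5. op5 enqueue(63), leaving queue <13,63>
6. op6 enqueue(50), leaving queue <13,63,50>
7. op7 enqueue(2), leaving queue <13,63,50,2>

op2 → op3 → op1 → op4 → op5 → op6 → op7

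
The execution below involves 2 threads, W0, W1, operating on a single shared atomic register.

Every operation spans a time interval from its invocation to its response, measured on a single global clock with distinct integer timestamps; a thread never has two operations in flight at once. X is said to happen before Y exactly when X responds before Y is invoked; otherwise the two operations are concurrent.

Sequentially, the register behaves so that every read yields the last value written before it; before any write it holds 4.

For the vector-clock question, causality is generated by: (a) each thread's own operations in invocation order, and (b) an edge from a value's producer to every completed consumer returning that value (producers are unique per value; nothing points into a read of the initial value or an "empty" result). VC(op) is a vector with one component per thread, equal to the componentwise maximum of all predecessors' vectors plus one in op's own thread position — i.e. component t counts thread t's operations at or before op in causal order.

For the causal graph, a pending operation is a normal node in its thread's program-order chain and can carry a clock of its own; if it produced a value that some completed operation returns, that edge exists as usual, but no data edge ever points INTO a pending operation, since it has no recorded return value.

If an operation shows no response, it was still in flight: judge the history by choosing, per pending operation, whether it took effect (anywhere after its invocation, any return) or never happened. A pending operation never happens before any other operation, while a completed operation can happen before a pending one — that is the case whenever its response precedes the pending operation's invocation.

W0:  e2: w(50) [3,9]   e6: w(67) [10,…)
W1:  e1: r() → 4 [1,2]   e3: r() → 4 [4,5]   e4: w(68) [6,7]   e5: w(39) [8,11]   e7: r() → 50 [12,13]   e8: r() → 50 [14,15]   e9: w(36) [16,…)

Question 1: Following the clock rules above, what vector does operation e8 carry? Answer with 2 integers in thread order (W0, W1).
(1, 6)

e1 (invocation 1): nothing precedes it; W1's component alone gives (0, 1)
e2 (invocation 3): nothing precedes it; W0's component alone gives (1, 0)
invoked at 4, e3 merges VC(e1)=(0, 1) and bumps W1's slot → (0, 2)
invoked at 10, e6 merges VC(e2)=(1, 0) and bumps W0's slot → (2, 0)
invoked at 6, e4 merges VC(e3)=(0, 2) and bumps W1's slot → (0, 3)
invoked at 8, e5 merges VC(e4)=(0, 3) and bumps W1's slot → (0, 4)
invoked at 12, e7 merges VC(e2)=(1, 0), VC(e5)=(0, 4) and bumps W1's slot → (1, 5)
invoked at 14, e8 merges VC(e2)=(1, 0), VC(e7)=(1, 5) and bumps W1's slot → (1, 6)
invoked at 16, e9 merges VC(e8)=(1, 6) and bumps W1's slot → (1, 7)
target: VC(e8) = (1, 6)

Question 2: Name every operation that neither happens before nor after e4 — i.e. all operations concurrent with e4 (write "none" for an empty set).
e2

e4 runs from 6 to 7; window-overlapping ops are concurrent
e1 [1,2]: before
e2 [3,9]: concurrent
e3 [4,5]: before
e5 [8,11]: after
e6 [10,…): after
e7 [12,13]: after
e8 [14,15]: after
e9 [16,…): after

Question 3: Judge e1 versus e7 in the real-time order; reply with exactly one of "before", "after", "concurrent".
before

e1 spans [1,2], e7 spans [12,13]
resp(e1)=2 < inv(e7)=12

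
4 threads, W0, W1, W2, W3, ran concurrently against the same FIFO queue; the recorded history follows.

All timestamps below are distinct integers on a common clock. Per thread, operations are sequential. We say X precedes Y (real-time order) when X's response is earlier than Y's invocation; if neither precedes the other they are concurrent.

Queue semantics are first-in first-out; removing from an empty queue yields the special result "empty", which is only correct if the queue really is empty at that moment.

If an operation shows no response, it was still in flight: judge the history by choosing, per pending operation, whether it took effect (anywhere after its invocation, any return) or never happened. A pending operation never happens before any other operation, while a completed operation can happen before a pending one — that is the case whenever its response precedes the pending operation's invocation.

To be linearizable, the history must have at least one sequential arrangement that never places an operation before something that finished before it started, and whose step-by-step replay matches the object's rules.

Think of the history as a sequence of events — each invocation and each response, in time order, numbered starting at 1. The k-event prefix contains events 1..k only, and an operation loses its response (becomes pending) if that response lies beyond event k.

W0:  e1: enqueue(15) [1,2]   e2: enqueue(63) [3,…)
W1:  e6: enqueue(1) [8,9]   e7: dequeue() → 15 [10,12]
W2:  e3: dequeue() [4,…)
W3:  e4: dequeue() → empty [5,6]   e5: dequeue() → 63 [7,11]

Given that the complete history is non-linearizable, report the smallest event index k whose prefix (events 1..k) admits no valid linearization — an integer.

12

a valid linearization of events 1..11 exists, for instance e1, e3, e4, e2, e5, e6:
step 1: e1 enqueue(15) — queue <15>
step 2: e3 dequeue() (pending, included) — queue <>
step 3: e4 dequeue() → empty — queue <>
step 4: e2 enqueue(63) (pending, included) — queue <63>
step 5: e5 dequeue() → 63 — queue <>
step 6: e6 enqueue(1) — queue <1>
include event 12 — e7 responding at 12 — and every candidate order breaks
including or dropping the 2 pending operations (e2, e3) in any combination fails
for example e1, e4, e5, e6, e7 (pending dropped) fails at step 2: e4 dequeue() → empty is not legal there
for example e1, e4, e6, e5, e7 (pending dropped) fails at step 2: e4 dequeue() → empty is not legal there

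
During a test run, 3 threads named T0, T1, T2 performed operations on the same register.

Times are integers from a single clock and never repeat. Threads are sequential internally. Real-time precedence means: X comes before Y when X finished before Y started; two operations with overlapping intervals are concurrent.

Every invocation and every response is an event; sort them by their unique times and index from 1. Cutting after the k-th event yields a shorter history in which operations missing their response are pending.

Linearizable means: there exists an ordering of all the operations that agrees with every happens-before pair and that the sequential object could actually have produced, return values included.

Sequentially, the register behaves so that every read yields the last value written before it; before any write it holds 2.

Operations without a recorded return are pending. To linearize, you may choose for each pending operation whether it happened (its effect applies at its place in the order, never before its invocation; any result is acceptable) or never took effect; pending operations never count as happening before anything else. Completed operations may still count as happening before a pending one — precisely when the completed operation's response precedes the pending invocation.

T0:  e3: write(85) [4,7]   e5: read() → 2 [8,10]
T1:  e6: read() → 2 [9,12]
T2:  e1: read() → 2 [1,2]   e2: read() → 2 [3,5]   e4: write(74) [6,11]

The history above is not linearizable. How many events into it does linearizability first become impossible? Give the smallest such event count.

10

events 1..9 are still linearizable — one witness is e1, e2, e3:
after step 1 (e1 read() → 2): value 2
after step 2 (e2 read() → 2): value 2
after step 3 (e3 write(85)): value 85
include event 10 — e5 responding at 10 — and every candidate order breaks
every completion of the 2 pending operations (e4, e6) was checked; none linearizes
e.g. e1, e2, e3, e5 (pending dropped): illegal at step 4, since e5 read() → 2 cannot apply there
e.g. e1, e3, e2, e5 (pending dropped): illegal at step 3, since e2 read() → 2 cannot apply there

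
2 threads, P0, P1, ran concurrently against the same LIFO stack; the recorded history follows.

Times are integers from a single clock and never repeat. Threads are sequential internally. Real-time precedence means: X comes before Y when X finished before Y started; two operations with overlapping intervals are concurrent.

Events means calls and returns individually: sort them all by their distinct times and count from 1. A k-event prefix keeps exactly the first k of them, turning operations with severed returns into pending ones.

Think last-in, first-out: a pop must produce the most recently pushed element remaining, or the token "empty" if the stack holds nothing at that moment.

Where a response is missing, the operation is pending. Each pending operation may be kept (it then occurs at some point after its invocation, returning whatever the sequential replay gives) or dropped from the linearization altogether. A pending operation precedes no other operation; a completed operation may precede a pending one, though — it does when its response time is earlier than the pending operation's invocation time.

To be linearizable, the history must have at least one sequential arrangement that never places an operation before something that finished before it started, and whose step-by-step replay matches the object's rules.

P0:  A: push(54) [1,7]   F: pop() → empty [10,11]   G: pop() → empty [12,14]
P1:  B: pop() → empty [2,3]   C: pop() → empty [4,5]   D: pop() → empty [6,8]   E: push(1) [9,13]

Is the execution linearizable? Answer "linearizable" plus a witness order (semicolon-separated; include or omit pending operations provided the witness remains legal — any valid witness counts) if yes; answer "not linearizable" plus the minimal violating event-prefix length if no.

cut after 10 events: linearizable; cut after 11 events (F responds, time 11): not linearizable
every one of the 4 real-time-consistent orders over 5 completed LIFO stack ops fails the sequential spec
every completion of the 1 pending operation (E) was checked; none linearizes
sample order A, B, C, D, F (pending dropped) stalls at step 2 — B pop() → empty has no legal effect
sample order B, A, C, D, F (pending dropped) stalls at step 3 — C pop() → empty has no legal effect

not linearizable — minimal violating prefix: 11 events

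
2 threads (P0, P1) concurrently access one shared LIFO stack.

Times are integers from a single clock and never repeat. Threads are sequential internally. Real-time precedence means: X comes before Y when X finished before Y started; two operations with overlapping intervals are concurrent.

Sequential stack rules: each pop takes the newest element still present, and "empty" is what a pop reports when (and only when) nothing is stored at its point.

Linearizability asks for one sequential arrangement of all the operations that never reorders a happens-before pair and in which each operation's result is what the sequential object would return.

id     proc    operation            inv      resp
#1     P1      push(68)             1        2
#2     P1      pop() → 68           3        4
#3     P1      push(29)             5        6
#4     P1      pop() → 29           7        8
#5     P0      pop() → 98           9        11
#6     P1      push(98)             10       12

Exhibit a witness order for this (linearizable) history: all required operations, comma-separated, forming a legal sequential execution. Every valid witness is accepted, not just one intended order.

#1, #2, #3, #4, #6, #5

1. #1 push(68), leaving stack <68>
2. #2 pop() → 68, leaving stack <>
3. #3 push(29), leaving stack <29>
4. #4 pop() → 29, leaving stack <>
5. #6 push(98), leaving stack <98>
6. #5 pop() → 98, leaving stack <>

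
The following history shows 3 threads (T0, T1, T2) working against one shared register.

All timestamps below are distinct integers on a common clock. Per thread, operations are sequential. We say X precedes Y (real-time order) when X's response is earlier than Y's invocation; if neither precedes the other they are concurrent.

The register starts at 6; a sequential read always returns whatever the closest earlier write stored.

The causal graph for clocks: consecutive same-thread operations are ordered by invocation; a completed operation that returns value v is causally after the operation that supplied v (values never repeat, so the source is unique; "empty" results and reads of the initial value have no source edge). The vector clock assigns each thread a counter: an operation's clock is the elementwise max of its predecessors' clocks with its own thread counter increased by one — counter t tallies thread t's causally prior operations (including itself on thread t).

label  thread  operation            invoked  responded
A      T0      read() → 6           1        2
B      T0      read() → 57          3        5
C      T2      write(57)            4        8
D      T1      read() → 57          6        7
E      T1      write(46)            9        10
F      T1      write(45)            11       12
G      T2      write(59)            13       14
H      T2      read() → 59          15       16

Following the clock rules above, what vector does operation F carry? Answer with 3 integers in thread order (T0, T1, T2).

(0, 3, 1)

no predecessors for C (invoked 4): T2 increments from zero → (0, 0, 1)
no predecessors for A (invoked 1): T0 increments from zero → (1, 0, 0)
G (invocation 13): componentwise max over VC(C)=(0, 0, 1), +1 at T2, giving (0, 0, 2)
D (invocation 6): componentwise max over VC(C)=(0, 0, 1), +1 at T1, giving (0, 1, 1)
H (invocation 15): componentwise max over VC(G)=(0, 0, 2), +1 at T2, giving (0, 0, 3)
E (invocation 9): componentwise max over VC(D)=(0, 1, 1), +1 at T1, giving (0, 2, 1)
B (invocation 3): componentwise max over VC(A)=(1, 0, 0), VC(C)=(0, 0, 1), +1 at T0, giving (2, 0, 1)
F (invocation 11): componentwise max over VC(E)=(0, 2, 1), +1 at T1, giving (0, 3, 1)
target: VC(F) = (0, 3, 1)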